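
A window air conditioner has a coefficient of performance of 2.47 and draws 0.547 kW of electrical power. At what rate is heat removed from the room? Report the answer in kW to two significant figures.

Q̇_C = COP × Ẇ = 2.47 × 0.5470 = 1.351 kW.

1.4 kW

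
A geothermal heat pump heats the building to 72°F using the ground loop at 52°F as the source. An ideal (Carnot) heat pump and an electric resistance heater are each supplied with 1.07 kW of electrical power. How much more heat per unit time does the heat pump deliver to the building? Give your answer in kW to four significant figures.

27.37 kW

In absolute terms T_C = 284.26 K and T_H = 295.37 K, so ΔT = 11.11 K.
COP_Carnot = T_H/ΔT = 295.37/11.11 = 26.58.
The heat pump delivers Q̇_H = COP × Ẇ = 28.44 kW; the resistance heater delivers Ẇ = 1.070 kW.
Extra = (COP − 1)·Ẇ = 27.37 kW.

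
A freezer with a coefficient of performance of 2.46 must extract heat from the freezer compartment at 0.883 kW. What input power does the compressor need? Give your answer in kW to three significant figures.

0.359 kW

Ẇ = Q̇_C/COP = 0.8830/2.46 = 0.3589 kW.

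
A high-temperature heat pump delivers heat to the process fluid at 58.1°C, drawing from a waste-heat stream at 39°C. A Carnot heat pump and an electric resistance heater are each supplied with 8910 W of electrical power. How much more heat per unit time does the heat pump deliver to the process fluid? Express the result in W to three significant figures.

146000 W

In absolute terms T_C = 312.15 K and T_H = 331.25 K, so ΔT = 19.10 K.
COP_Carnot = T_H/ΔT = 331.25/19.10 = 17.34.
The heat pump delivers Q̇_H = COP × Ẇ = 154500 W; the resistance heater delivers Ẇ = 8910 W.
Extra = (COP − 1)·Ẇ = 145600 W.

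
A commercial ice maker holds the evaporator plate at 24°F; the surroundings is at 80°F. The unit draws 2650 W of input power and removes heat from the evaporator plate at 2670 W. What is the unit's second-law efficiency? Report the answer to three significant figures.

0.117

COP_actual = Q̇_C/Ẇ = 2670/2650 = 1.008.
In absolute terms T_C = 268.71 K and T_H = 299.82 K, so ΔT = 31.11 K.
COP_Carnot = T_C/ΔT = 268.71/31.11 = 8.637.
η_II = COP_actual/COP_Carnot = 1.008/8.637 = 0.1167.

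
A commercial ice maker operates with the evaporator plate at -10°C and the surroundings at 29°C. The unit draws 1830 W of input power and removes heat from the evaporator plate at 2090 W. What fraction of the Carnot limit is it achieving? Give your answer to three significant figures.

COP_actual = Q̇_C/Ẇ = 2090/1830 = 1.142.
In absolute terms T_C = 263.15 K and T_H = 302.15 K, so ΔT = 39.00 K.
COP_Carnot = T_C/ΔT = 263.15/39.00 = 6.747.
η_II = COP_actual/COP_Carnot = 1.142/6.747 = 0.1693.

0.169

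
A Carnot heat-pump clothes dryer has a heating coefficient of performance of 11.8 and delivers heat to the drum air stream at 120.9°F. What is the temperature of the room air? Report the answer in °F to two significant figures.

COP_HP = T_H/(T_H − T_C) gives T_H − T_C = T_H/COP.
With T_H = 322.54 K, T_C = 322.54 × (1 − 1/11.8) = 295.21 K.
Converting, 295.21 K = 71.70°F.

72 °F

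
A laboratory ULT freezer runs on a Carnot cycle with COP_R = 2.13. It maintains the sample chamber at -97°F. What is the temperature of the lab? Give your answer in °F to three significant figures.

COP_R = T_C/(T_H − T_C) gives T_H − T_C = T_C/COP.
With T_C = 201.48 K, T_H = 201.48 × (1 + 1/2.13) = 296.08 K.
Converting, 296.08 K = 73.27°F.

73.3 °F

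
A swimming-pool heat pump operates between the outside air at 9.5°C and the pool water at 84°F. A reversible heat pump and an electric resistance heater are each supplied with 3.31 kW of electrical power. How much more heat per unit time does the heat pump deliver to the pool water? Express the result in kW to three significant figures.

In absolute terms T_C = 282.65 K and T_H = 302.04 K, so ΔT = 19.39 K.
COP_Carnot = T_H/ΔT = 302.04/19.39 = 15.58.
The heat pump delivers Q̇_H = COP × Ẇ = 51.56 kW; the resistance heater delivers Ẇ = 3.310 kW.
Extra = (COP − 1)·Ẇ = 48.25 kW.

48.3 kW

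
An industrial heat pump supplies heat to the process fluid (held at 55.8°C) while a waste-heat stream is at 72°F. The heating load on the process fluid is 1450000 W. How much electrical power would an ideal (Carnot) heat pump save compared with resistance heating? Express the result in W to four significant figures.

1302000 W

In absolute terms T_C = 295.37 K and T_H = 328.95 K, so ΔT = 33.58 K.
COP_Carnot = T_H/ΔT = 328.95/33.58 = 9.797.
Resistance heating needs Ẇ_res = Q̇_H = 1450000 W; the reversible heat pump needs only Ẇ_hp = Q̇_H/COP = 148000 W.
Saving = 1450000 − 148000 = 1302000 W.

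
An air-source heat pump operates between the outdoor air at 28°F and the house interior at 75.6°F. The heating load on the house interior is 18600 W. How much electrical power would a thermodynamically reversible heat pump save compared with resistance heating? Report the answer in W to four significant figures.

In absolute terms T_C = 270.93 K and T_H = 297.37 K, so ΔT = 26.44 K.
COP_Carnot = T_H/ΔT = 297.37/26.44 = 11.25.
Resistance heating needs Ẇ_res = Q̇_H = 18600 W; the reversible heat pump needs only Ẇ_hp = Q̇_H/COP = 1654 W.
Saving = 18600 − 1654 = 16950 W.

16950 W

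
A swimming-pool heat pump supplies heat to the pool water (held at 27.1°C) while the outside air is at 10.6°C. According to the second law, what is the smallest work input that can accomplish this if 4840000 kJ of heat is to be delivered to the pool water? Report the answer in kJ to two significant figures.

270000 kJ

In absolute terms T_C = 283.75 K and T_H = 300.25 K, so ΔT = 16.50 K.
The reversible limit is COP_HP = T_H/ΔT = 18.20, so W_min = Q_H/COP = Q_H·ΔT/T_H.
W_min = 4840000 × 16.50/300.25 = 266000 kJ.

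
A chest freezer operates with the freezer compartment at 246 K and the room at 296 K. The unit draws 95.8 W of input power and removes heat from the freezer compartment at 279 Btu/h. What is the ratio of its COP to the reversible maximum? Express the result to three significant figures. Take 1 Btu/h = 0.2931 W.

Converting, Q̇_C = 279.0 Btu/h = 81.77 W, so COP_actual = Q̇_C/Ẇ = 81.77/95.80 = 0.8536.
The reservoir spacing is ΔT = 296 − 246 = 50.00 K.
COP_Carnot = T_C/ΔT = 246.00/50.00 = 4.920.
η_II = COP_actual/COP_Carnot = 0.8536/4.920 = 0.1735.

0.173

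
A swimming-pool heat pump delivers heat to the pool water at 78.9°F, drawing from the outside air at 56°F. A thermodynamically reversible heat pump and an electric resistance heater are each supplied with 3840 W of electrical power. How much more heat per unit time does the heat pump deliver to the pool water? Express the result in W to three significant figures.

In absolute terms T_C = 286.48 K and T_H = 299.21 K, so ΔT = 12.72 K.
COP_Carnot = T_H/ΔT = 299.21/12.72 = 23.52.
The heat pump delivers Q̇_H = COP × Ẇ = 90310 W; the resistance heater delivers Ẇ = 3840 W.
Extra = (COP − 1)·Ẇ = 86470 W.

86500 W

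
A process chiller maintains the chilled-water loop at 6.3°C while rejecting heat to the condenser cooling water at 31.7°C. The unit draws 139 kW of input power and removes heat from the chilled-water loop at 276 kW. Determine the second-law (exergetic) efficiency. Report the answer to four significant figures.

0.1805

COP_actual = Q̇_C/Ẇ = 276.0/139.0 = 1.986.
In absolute terms T_C = 279.45 K and T_H = 304.85 K, so ΔT = 25.40 K.
COP_Carnot = T_C/ΔT = 279.45/25.40 = 11.00.
η_II = COP_actual/COP_Carnot = 1.986/11.00 = 0.1805.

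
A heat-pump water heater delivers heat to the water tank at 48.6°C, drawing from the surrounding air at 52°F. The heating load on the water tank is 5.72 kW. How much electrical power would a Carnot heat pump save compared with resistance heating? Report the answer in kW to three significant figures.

5.05 kW

In absolute terms T_C = 284.26 K and T_H = 321.75 K, so ΔT = 37.49 K.
COP_Carnot = T_H/ΔT = 321.75/37.49 = 8.583.
Resistance heating needs Ẇ_res = Q̇_H = 5.720 kW; the reversible heat pump needs only Ẇ_hp = Q̇_H/COP = 0.6665 kW.
Saving = 5.720 − 0.6665 = 5.054 kW.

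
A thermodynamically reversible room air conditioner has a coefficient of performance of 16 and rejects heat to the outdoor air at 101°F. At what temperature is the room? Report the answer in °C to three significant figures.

For a Carnot refrigerator COP_R = T_C/(T_H − T_C), so T_C = COP·T_H/(1 + COP).
With T_H = 311.48 K, T_C = 16 × 311.48/17.00 = 293.16 K.
Converting, 293.16 K = 20.01°C.

20.0 °C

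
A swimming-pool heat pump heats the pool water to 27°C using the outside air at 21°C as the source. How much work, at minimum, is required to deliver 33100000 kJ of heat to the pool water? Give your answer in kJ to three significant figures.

662000 kJ

In absolute terms T_C = 294.15 K and T_H = 300.15 K, so ΔT = 6.000 K.
The reversible limit is COP_HP = T_H/ΔT = 50.03, so W_min = Q_H/COP = Q_H·ΔT/T_H.
W_min = 33100000 × 6.000/300.15 = 661700 kJ.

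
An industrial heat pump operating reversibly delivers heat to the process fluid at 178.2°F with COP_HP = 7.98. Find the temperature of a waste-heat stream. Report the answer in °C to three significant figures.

36.8 °C

COP_HP = T_H/(T_H − T_C) gives T_H − T_C = T_H/COP.
With T_H = 354.37 K, T_C = 354.37 × (1 − 1/7.98) = 309.96 K.
Converting, 309.96 K = 36.81°C.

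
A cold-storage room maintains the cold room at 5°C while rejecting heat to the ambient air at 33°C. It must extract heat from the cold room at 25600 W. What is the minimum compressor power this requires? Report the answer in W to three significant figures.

2580 W

In absolute terms T_C = 278.15 K and T_H = 306.15 K, so ΔT = 28.00 K.
COP_Carnot = T_C/ΔT = 278.15/28.00 = 9.934.
Ẇ_min = Q̇/COP_Carnot = 25600/9.934 = 2577 W.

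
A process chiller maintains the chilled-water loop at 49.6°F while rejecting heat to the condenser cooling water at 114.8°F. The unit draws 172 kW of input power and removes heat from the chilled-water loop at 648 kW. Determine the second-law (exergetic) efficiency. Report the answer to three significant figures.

COP_actual = Q̇_C/Ẇ = 648.0/172.0 = 3.767.
In absolute terms T_C = 282.93 K and T_H = 319.15 K, so ΔT = 36.22 K.
COP_Carnot = T_C/ΔT = 282.93/36.22 = 7.811.
η_II = COP_actual/COP_Carnot = 3.767/7.811 = 0.4823.

0.482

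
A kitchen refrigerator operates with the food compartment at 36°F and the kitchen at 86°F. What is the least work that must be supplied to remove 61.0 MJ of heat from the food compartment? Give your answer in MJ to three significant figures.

6.15 MJ

In absolute terms T_C = 275.37 K and T_H = 303.15 K, so ΔT = 27.78 K.
The reversible limit is COP_R = T_C/ΔT = 9.913, so W_min = Q_C/COP = Q_C·ΔT/T_C.
W_min = 61.00 × 27.78/275.37 = 6.153 MJ.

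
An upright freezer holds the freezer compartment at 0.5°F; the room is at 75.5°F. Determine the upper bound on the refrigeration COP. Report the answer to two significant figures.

In absolute terms T_C = 255.65 K and T_H = 297.32 K, so ΔT = 41.67 K.
For a reversible cycle, COP_Carnot = T_C/ΔT = 255.65/41.67 = 6.136.

6.1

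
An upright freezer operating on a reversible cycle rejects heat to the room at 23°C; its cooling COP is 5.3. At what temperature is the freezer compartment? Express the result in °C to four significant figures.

-24.01 °C

For a Carnot refrigerator COP_R = T_C/(T_H − T_C), so T_C = COP·T_H/(1 + COP).
With T_H = 296.15 K, T_C = 5.3 × 296.15/6.300 = 249.14 K.
Converting, 249.14 K = -24.01°C.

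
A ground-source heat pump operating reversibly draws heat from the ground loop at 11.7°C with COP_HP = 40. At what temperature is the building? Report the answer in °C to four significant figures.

19.00 °C

COP_HP = T_H/(T_H − T_C) rearranges to T_H = COP·T_C/(COP − 1).
With T_C = 284.85 K, T_H = 40 × 284.85/39.00 = 292.15 K.
Converting, 292.15 K = 19.00°C.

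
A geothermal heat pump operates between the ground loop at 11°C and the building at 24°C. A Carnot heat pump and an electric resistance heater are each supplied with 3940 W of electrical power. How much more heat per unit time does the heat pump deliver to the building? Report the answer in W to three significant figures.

In absolute terms T_C = 284.15 K and T_H = 297.15 K, so ΔT = 13.00 K.
COP_Carnot = T_H/ΔT = 297.15/13.00 = 22.86.
The heat pump delivers Q̇_H = COP × Ẇ = 90060 W; the resistance heater delivers Ẇ = 3940 W.
Extra = (COP − 1)·Ẇ = 86120 W.

86100 W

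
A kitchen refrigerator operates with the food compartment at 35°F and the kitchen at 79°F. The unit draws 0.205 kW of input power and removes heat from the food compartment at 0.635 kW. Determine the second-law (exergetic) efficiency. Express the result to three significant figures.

COP_actual = Q̇_C/Ẇ = 0.6350/0.2050 = 3.098.
In absolute terms T_C = 274.82 K and T_H = 299.26 K, so ΔT = 24.44 K.
COP_Carnot = T_C/ΔT = 274.82/24.44 = 11.24.
η_II = COP_actual/COP_Carnot = 3.098/11.24 = 0.2755.

0.276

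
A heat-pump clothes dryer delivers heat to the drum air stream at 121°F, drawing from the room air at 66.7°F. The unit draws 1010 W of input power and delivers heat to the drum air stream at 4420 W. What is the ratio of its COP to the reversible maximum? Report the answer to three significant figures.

COP_actual = Q̇_H/Ẇ = 4420/1010 = 4.376.
In absolute terms T_C = 292.43 K and T_H = 322.59 K, so ΔT = 30.17 K.
COP_Carnot = T_H/ΔT = 322.59/30.17 = 10.69.
η_II = COP_actual/COP_Carnot = 4.376/10.69 = 0.4092.

0.409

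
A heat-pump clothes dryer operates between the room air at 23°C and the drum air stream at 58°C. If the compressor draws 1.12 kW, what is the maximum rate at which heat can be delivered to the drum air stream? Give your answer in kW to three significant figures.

10.6 kW

In absolute terms T_C = 296.15 K and T_H = 331.15 K, so ΔT = 35.00 K.
COP_Carnot = T_H/ΔT = 331.15/35.00 = 9.461.
Q̇_max = COP_Carnot × Ẇ = 9.461 × 1.120 kW = 10.60 kW.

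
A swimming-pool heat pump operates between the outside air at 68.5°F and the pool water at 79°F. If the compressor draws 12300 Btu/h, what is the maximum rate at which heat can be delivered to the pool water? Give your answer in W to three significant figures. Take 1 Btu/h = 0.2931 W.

185000 W

In absolute terms T_C = 293.43 K and T_H = 299.26 K, so ΔT = 5.833 K.
COP_Carnot = T_H/ΔT = 299.26/5.833 = 51.30.
Q̇_max = COP_Carnot × Ẇ = 51.30 × 12300 Btu/h = 631000 Btu/h = 185000 W.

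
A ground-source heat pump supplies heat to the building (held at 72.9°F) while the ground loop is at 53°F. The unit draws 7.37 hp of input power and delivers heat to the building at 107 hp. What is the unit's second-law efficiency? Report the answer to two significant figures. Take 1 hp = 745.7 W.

0.54

COP_actual = Q̇_H/Ẇ = 107.0/7.370 = 14.52.
In absolute terms T_C = 284.82 K and T_H = 295.87 K, so ΔT = 11.06 K.
COP_Carnot = T_H/ΔT = 295.87/11.06 = 26.76.
η_II = COP_actual/COP_Carnot = 14.52/26.76 = 0.5425.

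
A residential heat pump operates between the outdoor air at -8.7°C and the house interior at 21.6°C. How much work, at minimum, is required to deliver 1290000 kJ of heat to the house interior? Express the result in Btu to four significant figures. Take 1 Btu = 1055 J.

125700 Btu

In absolute terms T_C = 264.45 K and T_H = 294.75 K, so ΔT = 30.30 K.
The reversible limit is COP_HP = T_H/ΔT = 9.728, so W_min = Q_H/COP = Q_H·ΔT/T_H.
W_min = 1290000 × 30.30/294.75 = 132600 kJ = 125700 Btu.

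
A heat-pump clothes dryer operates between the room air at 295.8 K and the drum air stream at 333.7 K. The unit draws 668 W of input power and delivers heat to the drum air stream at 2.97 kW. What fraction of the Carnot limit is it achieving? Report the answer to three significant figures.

Converting, Q̇_H = 2.970 kW = 2970 W, so COP_actual = Q̇_H/Ẇ = 2970/668.0 = 4.446.
The reservoir spacing is ΔT = 333.7 − 295.8 = 37.90 K.
COP_Carnot = T_H/ΔT = 333.70/37.90 = 8.805.
η_II = COP_actual/COP_Carnot = 4.446/8.805 = 0.5050.

0.505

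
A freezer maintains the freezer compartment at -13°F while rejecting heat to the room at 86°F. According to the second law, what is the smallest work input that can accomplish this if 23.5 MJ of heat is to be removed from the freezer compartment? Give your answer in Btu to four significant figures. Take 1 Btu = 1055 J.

In absolute terms T_C = 248.15 K and T_H = 303.15 K, so ΔT = 55.00 K.
The reversible limit is COP_R = T_C/ΔT = 4.512, so W_min = Q_C/COP = Q_C·ΔT/T_C.
W_min = 23.50 × 55.00/248.15 = 5.209 MJ = 4937 Btu.

4937 Btu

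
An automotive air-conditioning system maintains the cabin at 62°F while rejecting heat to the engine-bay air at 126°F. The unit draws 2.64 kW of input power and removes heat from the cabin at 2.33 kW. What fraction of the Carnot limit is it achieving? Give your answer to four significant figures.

COP_actual = Q̇_C/Ẇ = 2.330/2.640 = 0.8826.
In absolute terms T_C = 289.82 K and T_H = 325.37 K, so ΔT = 35.56 K.
COP_Carnot = T_C/ΔT = 289.82/35.56 = 8.151.
η_II = COP_actual/COP_Carnot = 0.8826/8.151 = 0.1083.

0.1083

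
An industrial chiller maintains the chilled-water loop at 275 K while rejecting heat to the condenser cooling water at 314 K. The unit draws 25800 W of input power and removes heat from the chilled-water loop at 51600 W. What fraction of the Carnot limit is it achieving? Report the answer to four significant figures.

0.2836

COP_actual = Q̇_C/Ẇ = 51600/25800 = 2.000.
The reservoir spacing is ΔT = 314 − 275 = 39.00 K.
COP_Carnot = T_C/ΔT = 275.00/39.00 = 7.051.
η_II = COP_actual/COP_Carnot = 2.000/7.051 = 0.2836.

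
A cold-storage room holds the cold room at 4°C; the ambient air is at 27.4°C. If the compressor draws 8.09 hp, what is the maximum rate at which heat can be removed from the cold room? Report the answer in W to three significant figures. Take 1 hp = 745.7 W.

71500 W

In absolute terms T_C = 277.15 K and T_H = 300.55 K, so ΔT = 23.40 K.
COP_Carnot = T_C/ΔT = 277.15/23.40 = 11.84.
Q̇_max = COP_Carnot × Ẇ = 11.84 × 8.090 hp = 95.82 hp = 71450 W.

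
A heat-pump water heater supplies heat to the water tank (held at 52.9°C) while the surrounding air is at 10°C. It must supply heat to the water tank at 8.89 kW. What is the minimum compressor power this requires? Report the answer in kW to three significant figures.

In absolute terms T_C = 283.15 K and T_H = 326.05 K, so ΔT = 42.90 K.
COP_Carnot = T_H/ΔT = 326.05/42.90 = 7.600.
Ẇ_min = Q̇/COP_Carnot = 8.890/7.600 = 1.170 kW.

1.17 kW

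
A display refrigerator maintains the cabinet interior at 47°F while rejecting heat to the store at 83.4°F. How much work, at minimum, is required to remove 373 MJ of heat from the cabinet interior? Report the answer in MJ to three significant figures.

In absolute terms T_C = 281.48 K and T_H = 301.71 K, so ΔT = 20.22 K.
The reversible limit is COP_R = T_C/ΔT = 13.92, so W_min = Q_C/COP = Q_C·ΔT/T_C.
W_min = 373.0 × 20.22/281.48 = 26.80 MJ.

26.8 MJ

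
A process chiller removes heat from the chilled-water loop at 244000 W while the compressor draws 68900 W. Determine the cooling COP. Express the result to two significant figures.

The first law gives Q̇_H = Q̇_C + Ẇ, so the three rates are Q̇_C = 244000, Q̇_H = 312900, Ẇ = 68900 W.
COP_R = Q̇_C/Ẇ = 244000/68900 = 3.541.

3.5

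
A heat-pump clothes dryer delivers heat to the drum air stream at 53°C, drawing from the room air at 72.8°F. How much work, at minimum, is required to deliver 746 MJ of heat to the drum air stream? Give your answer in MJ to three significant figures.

In absolute terms T_C = 295.82 K and T_H = 326.15 K, so ΔT = 30.33 K.
The reversible limit is COP_HP = T_H/ΔT = 10.75, so W_min = Q_H/COP = Q_H·ΔT/T_H.
W_min = 746.0 × 30.33/326.15 = 69.38 MJ.

69.4 MJ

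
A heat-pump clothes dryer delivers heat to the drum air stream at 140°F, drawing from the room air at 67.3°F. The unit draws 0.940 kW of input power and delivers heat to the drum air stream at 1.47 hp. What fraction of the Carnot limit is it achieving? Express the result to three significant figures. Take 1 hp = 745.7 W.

0.141

Converting, Q̇_H = 1.470 hp = 1.096 kW, so COP_actual = Q̇_H/Ẇ = 1.096/0.9400 = 1.166.
In absolute terms T_C = 292.76 K and T_H = 333.15 K, so ΔT = 40.39 K.
COP_Carnot = T_H/ΔT = 333.15/40.39 = 8.249.
η_II = COP_actual/COP_Carnot = 1.166/8.249 = 0.1414.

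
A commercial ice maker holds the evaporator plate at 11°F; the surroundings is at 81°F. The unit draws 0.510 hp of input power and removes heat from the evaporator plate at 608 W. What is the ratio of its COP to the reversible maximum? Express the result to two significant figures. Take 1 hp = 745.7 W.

0.24

Converting, Q̇_C = 608.0 W = 0.8153 hp, so COP_actual = Q̇_C/Ẇ = 0.8153/0.5100 = 1.599.
In absolute terms T_C = 261.48 K and T_H = 300.37 K, so ΔT = 38.89 K.
COP_Carnot = T_C/ΔT = 261.48/38.89 = 6.724.
η_II = COP_actual/COP_Carnot = 1.599/6.724 = 0.2378.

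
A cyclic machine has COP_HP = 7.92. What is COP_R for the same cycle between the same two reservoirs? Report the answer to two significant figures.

Since Q_H = Q_C + W for any cycle, COP_R = Q_C/W = Q_H/W − 1.
COP_R = 7.92 − 1 = 6.92.

6.9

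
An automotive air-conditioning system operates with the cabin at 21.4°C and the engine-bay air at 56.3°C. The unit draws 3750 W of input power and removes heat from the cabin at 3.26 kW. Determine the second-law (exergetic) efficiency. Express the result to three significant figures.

0.103

Converting, Q̇_C = 3.260 kW = 3260 W, so COP_actual = Q̇_C/Ẇ = 3260/3750 = 0.8693.
In absolute terms T_C = 294.55 K and T_H = 329.45 K, so ΔT = 34.90 K.
COP_Carnot = T_C/ΔT = 294.55/34.90 = 8.440.
η_II = COP_actual/COP_Carnot = 0.8693/8.440 = 0.1030.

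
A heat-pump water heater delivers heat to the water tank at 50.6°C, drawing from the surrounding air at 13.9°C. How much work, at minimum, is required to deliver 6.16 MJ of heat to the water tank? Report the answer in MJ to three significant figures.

In absolute terms T_C = 287.05 K and T_H = 323.75 K, so ΔT = 36.70 K.
The reversible limit is COP_HP = T_H/ΔT = 8.822, so W_min = Q_H/COP = Q_H·ΔT/T_H.
W_min = 6.160 × 36.70/323.75 = 0.6983 MJ.

0.698 MJ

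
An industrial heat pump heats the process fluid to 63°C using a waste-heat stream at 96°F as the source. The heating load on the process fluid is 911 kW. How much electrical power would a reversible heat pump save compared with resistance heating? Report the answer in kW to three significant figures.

In absolute terms T_C = 308.71 K and T_H = 336.15 K, so ΔT = 27.44 K.
COP_Carnot = T_H/ΔT = 336.15/27.44 = 12.25.
Resistance heating needs Ẇ_res = Q̇_H = 911.0 kW; the reversible heat pump needs only Ẇ_hp = Q̇_H/COP = 74.38 kW.
Saving = 911.0 − 74.38 = 836.6 kW.

837 kW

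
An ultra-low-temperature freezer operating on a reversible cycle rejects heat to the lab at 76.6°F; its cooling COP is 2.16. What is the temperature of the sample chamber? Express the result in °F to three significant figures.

-93.1 °F

For a Carnot refrigerator COP_R = T_C/(T_H − T_C), so T_C = COP·T_H/(1 + COP).
With T_H = 297.93 K, T_C = 2.16 × 297.93/3.160 = 203.65 K.
Converting, 203.65 K = -93.11°F.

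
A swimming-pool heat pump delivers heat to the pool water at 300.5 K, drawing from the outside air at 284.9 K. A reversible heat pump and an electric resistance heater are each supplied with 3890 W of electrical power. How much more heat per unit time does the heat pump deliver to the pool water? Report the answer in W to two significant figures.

The reservoir spacing is ΔT = 300.5 − 284.9 = 15.60 K.
COP_Carnot = T_H/ΔT = 300.50/15.60 = 19.26.
The heat pump delivers Q̇_H = COP × Ẇ = 74930 W; the resistance heater delivers Ẇ = 3890 W.
Extra = (COP − 1)·Ẇ = 71040 W.

71000 W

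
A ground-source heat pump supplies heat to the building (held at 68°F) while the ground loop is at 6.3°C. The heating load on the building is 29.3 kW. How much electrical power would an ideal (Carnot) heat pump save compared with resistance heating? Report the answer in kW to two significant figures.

In absolute terms T_C = 279.45 K and T_H = 293.15 K, so ΔT = 13.70 K.
COP_Carnot = T_H/ΔT = 293.15/13.70 = 21.40.
Resistance heating needs Ẇ_res = Q̇_H = 29.30 kW; the reversible heat pump needs only Ẇ_hp = Q̇_H/COP = 1.369 kW.
Saving = 29.30 − 1.369 = 27.93 kW.

28 kW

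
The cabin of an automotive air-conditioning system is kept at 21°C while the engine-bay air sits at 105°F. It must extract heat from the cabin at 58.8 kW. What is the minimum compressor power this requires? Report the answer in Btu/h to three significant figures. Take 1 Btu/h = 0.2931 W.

In absolute terms T_C = 294.15 K and T_H = 313.71 K, so ΔT = 19.56 K.
COP_Carnot = T_C/ΔT = 294.15/19.56 = 15.04.
Ẇ_min = Q̇/COP_Carnot = 58.80/15.04 = 3.909 kW = 13340 Btu/h.

13300 Btu/h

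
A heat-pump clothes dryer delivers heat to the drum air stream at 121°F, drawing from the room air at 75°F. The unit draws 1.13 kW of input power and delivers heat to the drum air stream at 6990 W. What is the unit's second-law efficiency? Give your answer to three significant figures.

Converting, Q̇_H = 6990 W = 6.990 kW, so COP_actual = Q̇_H/Ẇ = 6.990/1.130 = 6.186.
In absolute terms T_C = 297.04 K and T_H = 322.59 K, so ΔT = 25.56 K.
COP_Carnot = T_H/ΔT = 322.59/25.56 = 12.62.
η_II = COP_actual/COP_Carnot = 6.186/12.62 = 0.4900.

0.490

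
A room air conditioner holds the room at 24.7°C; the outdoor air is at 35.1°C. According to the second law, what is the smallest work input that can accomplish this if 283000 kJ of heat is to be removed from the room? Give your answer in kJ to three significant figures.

In absolute terms T_C = 297.85 K and T_H = 308.25 K, so ΔT = 10.40 K.
The reversible limit is COP_R = T_C/ΔT = 28.64, so W_min = Q_C/COP = Q_C·ΔT/T_C.
W_min = 283000 × 10.40/297.85 = 9881 kJ.

9880 kJ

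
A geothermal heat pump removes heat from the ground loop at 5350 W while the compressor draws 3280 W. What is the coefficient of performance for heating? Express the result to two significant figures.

2.6

The first law gives Q̇_H = Q̇_C + Ẇ, so the three rates are Q̇_C = 5350, Q̇_H = 8630, Ẇ = 3280 W.
COP_HP = Q̇_H/Ẇ = 8630/3280 = 2.631.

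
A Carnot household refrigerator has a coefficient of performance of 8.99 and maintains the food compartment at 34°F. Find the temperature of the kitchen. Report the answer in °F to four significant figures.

COP_R = T_C/(T_H − T_C) gives T_H − T_C = T_C/COP.
With T_C = 274.26 K, T_H = 274.26 × (1 + 1/8.99) = 304.77 K.
Converting, 304.77 K = 88.91°F.

88.91 °F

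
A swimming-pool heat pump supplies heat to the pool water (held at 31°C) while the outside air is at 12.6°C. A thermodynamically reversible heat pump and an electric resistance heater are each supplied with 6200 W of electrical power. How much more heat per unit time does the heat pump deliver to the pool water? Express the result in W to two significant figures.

In absolute terms T_C = 285.75 K and T_H = 304.15 K, so ΔT = 18.40 K.
COP_Carnot = T_H/ΔT = 304.15/18.40 = 16.53.
The heat pump delivers Q̇_H = COP × Ẇ = 102500 W; the resistance heater delivers Ẇ = 6200 W.
Extra = (COP − 1)·Ẇ = 96290 W.

96000 W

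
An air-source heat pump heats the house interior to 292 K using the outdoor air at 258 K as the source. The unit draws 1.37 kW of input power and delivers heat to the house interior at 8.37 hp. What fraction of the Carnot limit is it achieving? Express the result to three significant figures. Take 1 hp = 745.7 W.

Converting, Q̇_H = 8.370 hp = 6.242 kW, so COP_actual = Q̇_H/Ẇ = 6.242/1.370 = 4.556.
The reservoir spacing is ΔT = 292 − 258 = 34.00 K.
COP_Carnot = T_H/ΔT = 292.00/34.00 = 8.588.
η_II = COP_actual/COP_Carnot = 4.556/8.588 = 0.5305.

0.530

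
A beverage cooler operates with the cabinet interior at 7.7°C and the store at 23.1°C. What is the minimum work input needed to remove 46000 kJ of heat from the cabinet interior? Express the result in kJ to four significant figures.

In absolute terms T_C = 280.85 K and T_H = 296.25 K, so ΔT = 15.40 K.
The reversible limit is COP_R = T_C/ΔT = 18.24, so W_min = Q_C/COP = Q_C·ΔT/T_C.
W_min = 46000 × 15.40/280.85 = 2522 kJ.

2522 kJ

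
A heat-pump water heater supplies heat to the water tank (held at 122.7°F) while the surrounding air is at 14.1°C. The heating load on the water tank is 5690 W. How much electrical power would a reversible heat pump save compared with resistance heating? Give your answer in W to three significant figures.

In absolute terms T_C = 287.25 K and T_H = 323.54 K, so ΔT = 36.29 K.
COP_Carnot = T_H/ΔT = 323.54/36.29 = 8.916.
Resistance heating needs Ẇ_res = Q̇_H = 5690 W; the reversible heat pump needs only Ẇ_hp = Q̇_H/COP = 638.2 W.
Saving = 5690 − 638.2 = 5052 W.

5050 W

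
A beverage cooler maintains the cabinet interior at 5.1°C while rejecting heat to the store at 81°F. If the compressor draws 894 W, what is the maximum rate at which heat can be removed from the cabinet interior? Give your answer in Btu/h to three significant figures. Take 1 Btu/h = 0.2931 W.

In absolute terms T_C = 278.25 K and T_H = 300.37 K, so ΔT = 22.12 K.
COP_Carnot = T_C/ΔT = 278.25/22.12 = 12.58.
Q̇_max = COP_Carnot × Ẇ = 12.58 × 894.0 W = 11240 W = 38360 Btu/h.

38400 Btu/h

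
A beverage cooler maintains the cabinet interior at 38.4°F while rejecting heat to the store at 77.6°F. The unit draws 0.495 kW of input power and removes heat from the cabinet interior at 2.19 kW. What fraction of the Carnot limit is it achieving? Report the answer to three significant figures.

0.348

COP_actual = Q̇_C/Ẇ = 2.190/0.4950 = 4.424.
In absolute terms T_C = 276.71 K and T_H = 298.48 K, so ΔT = 21.78 K.
COP_Carnot = T_C/ΔT = 276.71/21.78 = 12.71.
η_II = COP_actual/COP_Carnot = 4.424/12.71 = 0.3482.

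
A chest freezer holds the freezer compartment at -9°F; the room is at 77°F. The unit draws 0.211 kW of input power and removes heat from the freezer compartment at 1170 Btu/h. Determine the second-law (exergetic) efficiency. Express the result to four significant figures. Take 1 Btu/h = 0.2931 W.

Converting, Q̇_C = 1170 Btu/h = 0.3429 kW, so COP_actual = Q̇_C/Ẇ = 0.3429/0.2110 = 1.625.
In absolute terms T_C = 250.37 K and T_H = 298.15 K, so ΔT = 47.78 K.
COP_Carnot = T_C/ΔT = 250.37/47.78 = 5.240.
η_II = COP_actual/COP_Carnot = 1.625/5.240 = 0.3101.

0.3101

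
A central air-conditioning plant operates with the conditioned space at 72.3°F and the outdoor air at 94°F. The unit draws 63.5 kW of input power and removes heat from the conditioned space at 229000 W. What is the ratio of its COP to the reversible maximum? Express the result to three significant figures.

Converting, Q̇_C = 229000 W = 229.0 kW, so COP_actual = Q̇_C/Ẇ = 229.0/63.50 = 3.606.
In absolute terms T_C = 295.54 K and T_H = 307.59 K, so ΔT = 12.06 K.
COP_Carnot = T_C/ΔT = 295.54/12.06 = 24.51.
η_II = COP_actual/COP_Carnot = 3.606/24.51 = 0.1471.

0.147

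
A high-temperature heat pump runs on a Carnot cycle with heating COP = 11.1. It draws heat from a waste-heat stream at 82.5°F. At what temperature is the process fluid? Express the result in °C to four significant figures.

57.88 °C

COP_HP = T_H/(T_H − T_C) rearranges to T_H = COP·T_C/(COP − 1).
With T_C = 301.21 K, T_H = 11.1 × 301.21/10.10 = 331.03 K.
Converting, 331.03 K = 57.88°C.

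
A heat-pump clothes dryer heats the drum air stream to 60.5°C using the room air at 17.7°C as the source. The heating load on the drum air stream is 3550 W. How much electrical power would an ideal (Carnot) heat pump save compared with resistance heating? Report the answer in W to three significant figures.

3090 W

In absolute terms T_C = 290.85 K and T_H = 333.65 K, so ΔT = 42.80 K.
COP_Carnot = T_H/ΔT = 333.65/42.80 = 7.796.
Resistance heating needs Ẇ_res = Q̇_H = 3550 W; the reversible heat pump needs only Ẇ_hp = Q̇_H/COP = 455.4 W.
Saving = 3550 − 455.4 = 3095 W.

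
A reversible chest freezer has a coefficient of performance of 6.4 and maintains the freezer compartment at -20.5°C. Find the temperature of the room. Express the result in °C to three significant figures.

COP_R = T_C/(T_H − T_C) gives T_H − T_C = T_C/COP.
With T_C = 252.65 K, T_H = 252.65 × (1 + 1/6.4) = 292.13 K.
Converting, 292.13 K = 18.98°C.

19.0 °C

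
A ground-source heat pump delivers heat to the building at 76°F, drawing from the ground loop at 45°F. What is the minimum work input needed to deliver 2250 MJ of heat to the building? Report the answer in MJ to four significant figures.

130.2 MJ

In absolute terms T_C = 280.37 K and T_H = 297.59 K, so ΔT = 17.22 K.
The reversible limit is COP_HP = T_H/ΔT = 17.28, so W_min = Q_H/COP = Q_H·ΔT/T_H.
W_min = 2250 × 17.22/297.59 = 130.2 MJ.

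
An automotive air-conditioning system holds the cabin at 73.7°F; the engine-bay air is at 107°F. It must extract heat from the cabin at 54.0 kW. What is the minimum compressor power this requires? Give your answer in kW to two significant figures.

In absolute terms T_C = 296.32 K and T_H = 314.82 K, so ΔT = 18.50 K.
COP_Carnot = T_C/ΔT = 296.32/18.50 = 16.02.
Ẇ_min = Q̇/COP_Carnot = 54.00/16.02 = 3.371 kW.

3.4 kW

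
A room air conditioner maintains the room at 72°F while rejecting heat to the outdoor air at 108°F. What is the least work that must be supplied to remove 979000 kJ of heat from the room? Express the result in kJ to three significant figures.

66300 kJ

In absolute terms T_C = 295.37 K and T_H = 315.37 K, so ΔT = 20.00 K.
The reversible limit is COP_R = T_C/ΔT = 14.77, so W_min = Q_C/COP = Q_C·ΔT/T_C.
W_min = 979000 × 20.00/295.37 = 66290 kJ.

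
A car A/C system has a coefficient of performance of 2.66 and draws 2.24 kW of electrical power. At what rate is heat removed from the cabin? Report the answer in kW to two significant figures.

6.0 kW

Q̇_C = COP × Ẇ = 2.66 × 2.240 = 5.958 kW.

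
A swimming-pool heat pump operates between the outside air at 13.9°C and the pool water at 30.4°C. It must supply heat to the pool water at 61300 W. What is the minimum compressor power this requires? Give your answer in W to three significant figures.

3330 W

In absolute terms T_C = 287.05 K and T_H = 303.55 K, so ΔT = 16.50 K.
COP_Carnot = T_H/ΔT = 303.55/16.50 = 18.40.
Ẇ_min = Q̇/COP_Carnot = 61300/18.40 = 3332 W.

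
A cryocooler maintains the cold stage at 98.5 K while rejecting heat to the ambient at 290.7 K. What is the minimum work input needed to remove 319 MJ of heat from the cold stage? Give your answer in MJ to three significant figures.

622 MJ

The reservoir spacing is ΔT = 290.7 − 98.5 = 192.2 K.
The reversible limit is COP_R = T_C/ΔT = 0.5125, so W_min = Q_C/COP = Q_C·ΔT/T_C.
W_min = 319.0 × 192.2/98.50 = 622.5 MJ.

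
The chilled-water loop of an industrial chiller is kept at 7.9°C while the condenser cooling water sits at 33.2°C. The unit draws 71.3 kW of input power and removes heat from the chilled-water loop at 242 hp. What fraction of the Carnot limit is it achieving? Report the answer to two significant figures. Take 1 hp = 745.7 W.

0.23

Converting, Q̇_C = 242.0 hp = 180.5 kW, so COP_actual = Q̇_C/Ẇ = 180.5/71.30 = 2.531.
In absolute terms T_C = 281.05 K and T_H = 306.35 K, so ΔT = 25.30 K.
COP_Carnot = T_C/ΔT = 281.05/25.30 = 11.11.
η_II = COP_actual/COP_Carnot = 2.531/11.11 = 0.2278.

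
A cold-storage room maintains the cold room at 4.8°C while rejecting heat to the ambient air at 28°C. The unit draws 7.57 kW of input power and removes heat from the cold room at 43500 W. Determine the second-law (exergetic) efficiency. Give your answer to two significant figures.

0.48

Converting, Q̇_C = 43500 W = 43.50 kW, so COP_actual = Q̇_C/Ẇ = 43.50/7.570 = 5.746.
In absolute terms T_C = 277.95 K and T_H = 301.15 K, so ΔT = 23.20 K.
COP_Carnot = T_C/ΔT = 277.95/23.20 = 11.98.
η_II = COP_actual/COP_Carnot = 5.746/11.98 = 0.4796.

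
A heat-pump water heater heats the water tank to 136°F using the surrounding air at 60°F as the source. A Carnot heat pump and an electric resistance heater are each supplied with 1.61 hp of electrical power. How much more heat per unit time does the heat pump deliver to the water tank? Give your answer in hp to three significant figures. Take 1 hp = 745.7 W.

11.0 hp

In absolute terms T_C = 288.71 K and T_H = 330.93 K, so ΔT = 42.22 K.
COP_Carnot = T_H/ΔT = 330.93/42.22 = 7.838.
The heat pump delivers Q̇_H = COP × Ẇ = 12.62 hp; the resistance heater delivers Ẇ = 1.610 hp.
Extra = (COP − 1)·Ẇ = 11.01 hp.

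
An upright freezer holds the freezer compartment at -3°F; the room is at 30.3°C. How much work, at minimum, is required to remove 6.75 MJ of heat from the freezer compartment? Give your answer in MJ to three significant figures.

In absolute terms T_C = 253.71 K and T_H = 303.45 K, so ΔT = 49.74 K.
The reversible limit is COP_R = T_C/ΔT = 5.100, so W_min = Q_C/COP = Q_C·ΔT/T_C.
W_min = 6.750 × 49.74/253.71 = 1.323 MJ.

1.32 MJ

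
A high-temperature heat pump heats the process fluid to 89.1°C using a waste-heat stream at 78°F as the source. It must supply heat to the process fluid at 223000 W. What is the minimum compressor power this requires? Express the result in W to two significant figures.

In absolute terms T_C = 298.71 K and T_H = 362.25 K, so ΔT = 63.54 K.
COP_Carnot = T_H/ΔT = 362.25/63.54 = 5.701.
Ẇ_min = Q̇/COP_Carnot = 223000/5.701 = 39120 W.

39000 W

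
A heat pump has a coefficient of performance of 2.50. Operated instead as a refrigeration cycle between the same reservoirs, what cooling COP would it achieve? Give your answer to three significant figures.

1.50

Since Q_H = Q_C + W for any cycle, COP_R = Q_C/W = Q_H/W − 1.
COP_R = 2.50 − 1 = 1.50.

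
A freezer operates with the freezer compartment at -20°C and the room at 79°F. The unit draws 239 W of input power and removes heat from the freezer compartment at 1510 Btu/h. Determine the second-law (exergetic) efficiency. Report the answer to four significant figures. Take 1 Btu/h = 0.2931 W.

Converting, Q̇_C = 1510 Btu/h = 442.6 W, so COP_actual = Q̇_C/Ẇ = 442.6/239.0 = 1.852.
In absolute terms T_C = 253.15 K and T_H = 299.26 K, so ΔT = 46.11 K.
COP_Carnot = T_C/ΔT = 253.15/46.11 = 5.490.
η_II = COP_actual/COP_Carnot = 1.852/5.490 = 0.3373.

0.3373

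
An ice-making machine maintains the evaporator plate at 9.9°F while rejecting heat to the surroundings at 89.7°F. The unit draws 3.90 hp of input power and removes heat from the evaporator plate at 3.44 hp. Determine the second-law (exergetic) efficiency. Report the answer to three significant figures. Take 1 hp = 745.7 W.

0.150

COP_actual = Q̇_C/Ẇ = 3.440/3.900 = 0.8821.
In absolute terms T_C = 260.87 K and T_H = 305.21 K, so ΔT = 44.33 K.
COP_Carnot = T_C/ΔT = 260.87/44.33 = 5.884.
η_II = COP_actual/COP_Carnot = 0.8821/5.884 = 0.1499.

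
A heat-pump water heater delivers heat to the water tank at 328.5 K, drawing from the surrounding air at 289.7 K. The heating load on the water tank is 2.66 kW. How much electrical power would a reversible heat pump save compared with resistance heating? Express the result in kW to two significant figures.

The reservoir spacing is ΔT = 328.5 − 289.7 = 38.80 K.
COP_Carnot = T_H/ΔT = 328.50/38.80 = 8.466.
Resistance heating needs Ẇ_res = Q̇_H = 2.660 kW; the reversible heat pump needs only Ẇ_hp = Q̇_H/COP = 0.3142 kW.
Saving = 2.660 − 0.3142 = 2.346 kW.

2.3 kW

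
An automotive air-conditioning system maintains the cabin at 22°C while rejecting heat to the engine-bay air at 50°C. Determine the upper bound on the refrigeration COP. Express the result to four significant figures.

10.54

In absolute terms T_C = 295.15 K and T_H = 323.15 K, so ΔT = 28.00 K.
For a reversible cycle, COP_Carnot = T_C/ΔT = 295.15/28.00 = 10.54.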